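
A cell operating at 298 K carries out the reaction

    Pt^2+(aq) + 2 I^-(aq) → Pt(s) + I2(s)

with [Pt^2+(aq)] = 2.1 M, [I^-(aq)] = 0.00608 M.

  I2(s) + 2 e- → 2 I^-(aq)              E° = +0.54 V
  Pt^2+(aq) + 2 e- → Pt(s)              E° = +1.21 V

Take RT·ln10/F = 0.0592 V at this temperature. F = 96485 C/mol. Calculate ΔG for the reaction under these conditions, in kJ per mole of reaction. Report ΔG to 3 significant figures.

The standard cell potential is +1.21 − (+0.54) = +0.67 V, with n = 2 electrons in the balanced equation.
The reaction quotient is 1 / ([Pt^2+(aq)]·[I^-(aq)]^2) = 1.29×10^4; by Nernst, E = +0.67 − (0.0592/2)(4.110) = +0.5483 V.
Finally ΔG = −nFE = −(2)(96485 C/mol)(+0.5483 V) = −106 kJ/mol.

−106 kJ/mol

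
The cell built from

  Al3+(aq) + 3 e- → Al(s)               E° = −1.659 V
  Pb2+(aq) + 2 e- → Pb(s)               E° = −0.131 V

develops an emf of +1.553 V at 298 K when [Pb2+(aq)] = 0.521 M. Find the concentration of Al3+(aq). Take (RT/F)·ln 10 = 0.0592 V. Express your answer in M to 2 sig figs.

0.020 M

The Pb²⁺/Pb couple has the larger reduction potential, so it is the cathode: E°cell = −0.131 − (−1.659) = +1.528 V and n = 6.
From the Nernst equation, log Q = n(E° − E)/0.0592 = 6·(+1.528 − (+1.553))/0.0592 = −2.534.
The balanced reaction is 3 Pb2+(aq) + 2 Al(s) → 3 Pb(s) + 2 Al3+(aq), so Q = [Al3+(aq)]^2 / [Pb2+(aq)]^3.
Isolating [Al3+(aq)] in Q = 10^{−2.534} yields log [Al3+(aq)] = −1.692, i.e. 0.020 M.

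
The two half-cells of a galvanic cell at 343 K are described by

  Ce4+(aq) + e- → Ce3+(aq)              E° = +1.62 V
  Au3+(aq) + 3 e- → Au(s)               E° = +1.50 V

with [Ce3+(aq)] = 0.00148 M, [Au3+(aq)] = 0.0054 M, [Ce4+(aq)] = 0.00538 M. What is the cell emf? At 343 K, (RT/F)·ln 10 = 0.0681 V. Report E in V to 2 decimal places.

The Ce⁴⁺/Ce³⁺ couple has the more positive E°, so it is the cathode; Au³⁺/Au is the anode.
E°cell = +1.62 − (+1.50) = +0.12 V, with n = 3 electrons transferred.
Balancing gives 3 Ce4+(aq) + Au(s) → 3 Ce3+(aq) + Au3+(aq); hence Q = ([Ce3+(aq)]^3·[Au3+(aq)]) / [Ce4+(aq)]^3 = 0.000112 (log Q = −3.949).
By the Nernst equation, E = +0.12 − (0.0681/3)·(−3.949) = +0.21 V.

+0.21 V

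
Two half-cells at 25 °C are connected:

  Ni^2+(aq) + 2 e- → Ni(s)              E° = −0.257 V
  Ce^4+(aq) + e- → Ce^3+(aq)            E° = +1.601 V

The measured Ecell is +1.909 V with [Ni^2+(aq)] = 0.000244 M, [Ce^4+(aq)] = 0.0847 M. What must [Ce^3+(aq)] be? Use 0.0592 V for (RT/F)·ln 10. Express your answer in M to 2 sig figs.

0.75 M

Ce⁴⁺/Ce³⁺ is the cathode (higher E°); E°cell = +1.601 − (−0.257) = +1.858 V with n = 2.
From the Nernst equation, log Q = n(E° − E)/0.0592 = 2·(+1.858 − (+1.909))/0.0592 = −1.723.
Balancing electrons gives 2 Ce^4+(aq) + Ni(s) → 2 Ce^3+(aq) + Ni^2+(aq); thus Q = ([Ce^3+(aq)]^2·[Ni^2+(aq)]) / [Ce^4+(aq)]^2.
Isolating [Ce^3+(aq)] in Q = 10^{−1.723} yields log [Ce^3+(aq)] = −0.127, i.e. 0.75 M.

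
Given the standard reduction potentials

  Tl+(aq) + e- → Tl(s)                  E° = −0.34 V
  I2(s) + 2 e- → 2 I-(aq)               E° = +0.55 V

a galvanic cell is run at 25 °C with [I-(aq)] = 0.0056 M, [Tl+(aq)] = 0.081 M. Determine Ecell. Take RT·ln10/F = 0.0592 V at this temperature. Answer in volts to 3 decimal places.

I₂/I⁻ is reduced (cathode, E° = +0.55 V) and Tl⁺/Tl is oxidized (anode).
E°cell = E°cat − E°an = +0.55 − (−0.34) = +0.89 V; n = 2.
Balancing gives I2(s) + 2 Tl(s) → 2 I-(aq) + 2 Tl+(aq); hence Q = [I-(aq)]^2·[Tl+(aq)]^2 = 2.06×10^−7 (log Q = −6.687).
By the Nernst equation, E = +0.89 − (0.0592/2)·(−6.687) = +1.088 V.

+1.088 V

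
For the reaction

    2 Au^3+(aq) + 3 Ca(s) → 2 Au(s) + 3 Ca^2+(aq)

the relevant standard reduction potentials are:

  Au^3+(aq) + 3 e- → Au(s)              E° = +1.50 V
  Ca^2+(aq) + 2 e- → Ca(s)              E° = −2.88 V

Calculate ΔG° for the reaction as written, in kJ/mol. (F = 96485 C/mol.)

In the reaction as written Au^3+(aq) is reduced, so the Au³⁺/Au couple is the cathode and Ca²⁺/Ca is the anode.
E°cell = +1.50 − (−2.88) = +4.38 V; balancing electrons gives n = 6.
ΔG° = −nFE°cell = −(6)(96485)(+4.38) J/mol = −2536 kJ/mol.

−2536 kJ/mol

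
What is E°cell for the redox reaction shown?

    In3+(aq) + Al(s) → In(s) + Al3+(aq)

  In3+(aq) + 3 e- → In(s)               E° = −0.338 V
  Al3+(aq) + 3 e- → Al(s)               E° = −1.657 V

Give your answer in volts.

In3+(aq) gains electrons, so the In³⁺/In couple is the cathode; the Al³⁺/Al couple is the anode.
E°cell = E°(cathode) − E°(anode) = −0.338 − (−1.657) = +1.319 V.

+1.319 V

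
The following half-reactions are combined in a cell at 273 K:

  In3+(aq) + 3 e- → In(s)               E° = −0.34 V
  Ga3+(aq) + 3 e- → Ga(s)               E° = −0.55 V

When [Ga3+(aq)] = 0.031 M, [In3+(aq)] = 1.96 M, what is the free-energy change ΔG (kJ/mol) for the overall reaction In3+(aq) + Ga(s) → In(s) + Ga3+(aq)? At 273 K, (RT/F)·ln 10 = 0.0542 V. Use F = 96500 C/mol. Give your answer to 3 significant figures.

−70.2 kJ/mol

With In³⁺/In reduced at the cathode, E°cell = −0.34 − (−0.55) = +0.21 V and n = 3.
Q = [Ga3+(aq)] / [In3+(aq)] = 0.0158, so log Q = −1.801 and E = +0.21 − (0.0542/3)(−1.801) = +0.2425 V.
Finally ΔG = −nFE = −(3)(96500 C/mol)(+0.2425 V) = −70.2 kJ/mol.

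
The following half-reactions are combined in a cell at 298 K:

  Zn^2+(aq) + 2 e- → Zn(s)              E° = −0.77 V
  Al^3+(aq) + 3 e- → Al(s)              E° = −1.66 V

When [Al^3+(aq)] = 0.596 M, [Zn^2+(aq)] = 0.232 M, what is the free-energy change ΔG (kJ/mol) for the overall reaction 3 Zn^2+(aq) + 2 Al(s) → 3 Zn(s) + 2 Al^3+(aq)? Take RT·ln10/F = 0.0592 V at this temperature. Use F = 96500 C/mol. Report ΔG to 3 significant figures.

The standard cell potential is −0.77 − (−1.66) = +0.89 V, with n = 6 electrons in the balanced equation.
Here Q = [Al^3+(aq)]^2 / [Zn^2+(aq)]^3 = 28.4 (log Q = 1.454), giving E = +0.89 − (0.0592/6)·(1.454) = +0.8757 V.
Then ΔG = −nFE = −6 × 96500 × +0.8757 J/mol = −507 kJ/mol.

−507 kJ/mol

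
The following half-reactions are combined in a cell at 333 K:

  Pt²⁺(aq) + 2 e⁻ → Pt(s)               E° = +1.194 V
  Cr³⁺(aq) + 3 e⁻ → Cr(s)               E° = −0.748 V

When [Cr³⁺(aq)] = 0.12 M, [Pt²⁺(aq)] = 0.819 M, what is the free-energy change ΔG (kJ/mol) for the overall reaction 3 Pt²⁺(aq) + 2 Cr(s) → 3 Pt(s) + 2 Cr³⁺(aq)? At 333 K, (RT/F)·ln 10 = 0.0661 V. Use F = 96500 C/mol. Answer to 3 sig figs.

The standard cell potential is +1.194 − (−0.748) = +1.942 V, with n = 6 electrons in the balanced equation.
Q = [Cr³⁺(aq)]^2 / [Pt²⁺(aq)]^3 = 0.0262, so log Q = −1.581 and E = +1.942 − (0.0661/6)(−1.581) = +1.9594 V.
Finally ΔG = −nFE = −(6)(96500 C/mol)(+1.9594 V) = −1130 kJ/mol.

−1130 kJ/mol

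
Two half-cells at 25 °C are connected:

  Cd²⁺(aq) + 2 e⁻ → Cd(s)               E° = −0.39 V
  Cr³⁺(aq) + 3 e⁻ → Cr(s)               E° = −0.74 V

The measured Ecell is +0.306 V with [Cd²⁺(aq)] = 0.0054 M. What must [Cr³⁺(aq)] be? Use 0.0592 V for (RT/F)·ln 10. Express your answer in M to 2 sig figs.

0.067 M

The Cd²⁺/Cd couple has the larger reduction potential, so it is the cathode: E°cell = −0.39 − (−0.74) = +0.35 V and n = 6.
From the Nernst equation, log Q = n(E° − E)/0.0592 = 6·(+0.35 − (+0.306))/0.0592 = 4.459.
Balancing electrons gives 3 Cd²⁺(aq) + 2 Cr(s) → 3 Cd(s) + 2 Cr³⁺(aq); thus Q = [Cr³⁺(aq)]^2 / [Cd²⁺(aq)]^3.
Isolating [Cr³⁺(aq)] in Q = 10^{4.459} yields log [Cr³⁺(aq)] = −1.172, i.e. 0.067 M.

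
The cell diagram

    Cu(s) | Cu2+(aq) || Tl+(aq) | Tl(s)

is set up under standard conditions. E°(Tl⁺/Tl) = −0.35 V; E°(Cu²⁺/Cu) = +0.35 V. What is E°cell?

By convention the left-hand electrode in cell notation is the anode (oxidation) and the right-hand electrode is the cathode (reduction).
E°cell = E°(right) − E°(left) = −0.35 − (+0.35) = −0.70 V.
The negative sign shows that, as written, the cell would require an external voltage to drive the reaction.

−0.70 V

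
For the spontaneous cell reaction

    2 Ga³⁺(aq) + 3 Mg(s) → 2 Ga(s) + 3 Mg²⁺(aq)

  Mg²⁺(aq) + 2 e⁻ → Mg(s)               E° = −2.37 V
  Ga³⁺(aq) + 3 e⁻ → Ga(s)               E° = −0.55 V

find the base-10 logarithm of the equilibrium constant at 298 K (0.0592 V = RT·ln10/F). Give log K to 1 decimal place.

log K = 184.5

The Ga³⁺/Ga couple is reduced (cathode); E°cell = −0.55 − (−2.37) = +1.82 V with n = 6.
At equilibrium E = 0, so log K = nE°cell / 0.0592 = (6)(+1.82) / 0.0592 = 184.5.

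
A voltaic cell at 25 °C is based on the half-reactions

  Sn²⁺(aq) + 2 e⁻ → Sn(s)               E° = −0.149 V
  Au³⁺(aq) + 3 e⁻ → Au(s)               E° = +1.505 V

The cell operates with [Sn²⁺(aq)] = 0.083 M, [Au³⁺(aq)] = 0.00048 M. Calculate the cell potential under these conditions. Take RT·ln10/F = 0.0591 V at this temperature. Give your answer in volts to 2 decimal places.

Since E°(Au³⁺/Au) > E°(Sn²⁺/Sn), Au³⁺/Au serves as the cathode.
E°cell = +1.505 − (−0.149) = +1.654 V, with n = 6 electrons transferred.
For the overall reaction 2 Au³⁺(aq) + 3 Sn(s) → 2 Au(s) + 3 Sn²⁺(aq), Q = [Sn²⁺(aq)]^3 / [Au³⁺(aq)]^2 = 2.48×10^3, giving log Q = 3.395.
Applying E = E° − (RT ln10/nF)·log Q gives +1.654 − (0.0591/6)(3.395) = +1.62 V.

+1.62 V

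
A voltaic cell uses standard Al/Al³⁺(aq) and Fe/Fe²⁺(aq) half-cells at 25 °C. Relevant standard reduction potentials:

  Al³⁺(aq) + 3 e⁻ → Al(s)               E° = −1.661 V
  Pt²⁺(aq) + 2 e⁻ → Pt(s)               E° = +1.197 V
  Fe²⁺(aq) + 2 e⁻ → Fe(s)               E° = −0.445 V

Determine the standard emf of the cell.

The Fe²⁺/Fe couple has the higher E°, so Fe ion is reduced (cathode) and Al is oxidized (anode).
E°cell = E°(cathode) − E°(anode) = −0.445 − (−1.661) = +1.216 V.

+1.216 V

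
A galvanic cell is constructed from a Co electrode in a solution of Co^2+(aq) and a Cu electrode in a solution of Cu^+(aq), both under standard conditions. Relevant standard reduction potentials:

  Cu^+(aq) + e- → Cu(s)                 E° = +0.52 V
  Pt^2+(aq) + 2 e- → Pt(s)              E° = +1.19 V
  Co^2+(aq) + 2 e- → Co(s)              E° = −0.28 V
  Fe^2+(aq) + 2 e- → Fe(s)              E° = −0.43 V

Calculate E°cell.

+0.80 V

Of the two couples in this cell, the one with the more positive reduction potential is reduced at the cathode: here that is Cu⁺/Cu (+0.52 V); Co²⁺/Co (−0.28 V) is the anode.
E°cell = E°(cathode) − E°(anode) = +0.52 − (−0.28) = +0.80 V.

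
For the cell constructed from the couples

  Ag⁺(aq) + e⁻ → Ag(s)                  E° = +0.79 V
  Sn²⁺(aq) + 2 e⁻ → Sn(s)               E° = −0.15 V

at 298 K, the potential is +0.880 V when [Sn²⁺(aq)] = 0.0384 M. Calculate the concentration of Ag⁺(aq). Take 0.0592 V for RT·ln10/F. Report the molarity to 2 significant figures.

Ag⁺/Ag is the cathode (higher E°); E°cell = +0.79 − (−0.15) = +0.94 V with n = 2.
From the Nernst equation, log Q = n(E° − E)/0.0592 = 2·(+0.94 − (+0.880))/0.0592 = 2.027.
For 2 Ag⁺(aq) + Sn(s) → 2 Ag(s) + Sn²⁺(aq), the reaction quotient is Q = [Sn²⁺(aq)] / [Ag⁺(aq)]^2.
Solving for the unknown gives log [Ag⁺(aq)] = −1.721, so [Ag⁺(aq)] ≈ 0.019 M.

0.019 M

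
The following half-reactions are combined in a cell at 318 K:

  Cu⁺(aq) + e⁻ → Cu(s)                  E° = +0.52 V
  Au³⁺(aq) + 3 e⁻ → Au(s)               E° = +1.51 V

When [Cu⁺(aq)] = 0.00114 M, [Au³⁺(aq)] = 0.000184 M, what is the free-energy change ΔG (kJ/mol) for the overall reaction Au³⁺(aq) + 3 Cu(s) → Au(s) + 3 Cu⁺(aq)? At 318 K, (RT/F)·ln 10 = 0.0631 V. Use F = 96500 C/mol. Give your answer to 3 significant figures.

E°cell = +1.51 − (+0.52) = +0.99 V; the balanced reaction transfers n = 3 electrons.
Here Q = [Cu⁺(aq)]^3 / [Au³⁺(aq)] = 8.05×10^−6 (log Q = −5.094), giving E = +0.99 − (0.0631/3)·(−5.094) = +1.0971 V.
ΔG = −nFE = −(3)(96500)(+1.0971) J/mol = −318 kJ/mol.

−318 kJ/mol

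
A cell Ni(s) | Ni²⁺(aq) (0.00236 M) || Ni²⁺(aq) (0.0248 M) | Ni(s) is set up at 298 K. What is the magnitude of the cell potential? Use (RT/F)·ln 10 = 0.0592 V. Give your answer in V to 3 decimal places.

For a concentration cell E°cell = 0, since both electrodes use the same couple.
The compartment with the higher Ni²⁺(aq) concentration (0.0248 M) acts as the cathode; ions are reduced there and produced at the dilute (0.00236 M) anode.
With n = 2, Ecell = −(0.0592/2)·log([dilute]/[conc]) = −(0.0592/2)·log(0.00236/0.0248) = +0.030 V.

0.030 V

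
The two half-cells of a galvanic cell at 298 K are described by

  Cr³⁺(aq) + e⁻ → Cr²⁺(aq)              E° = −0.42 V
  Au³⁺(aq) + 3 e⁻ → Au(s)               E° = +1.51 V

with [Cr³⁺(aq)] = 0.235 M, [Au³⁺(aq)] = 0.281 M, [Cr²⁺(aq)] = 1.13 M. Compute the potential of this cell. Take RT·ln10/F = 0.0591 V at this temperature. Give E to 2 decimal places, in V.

Au³⁺/Au is reduced (cathode, E° = +1.51 V) and Cr³⁺/Cr²⁺ is oxidized (anode).
E°cell = E°cat − E°an = +1.51 − (−0.42) = +1.93 V; n = 3.
The balanced reaction is Au³⁺(aq) + 3 Cr²⁺(aq) → Au(s) + 3 Cr³⁺(aq), so Q = [Cr³⁺(aq)]^3 / ([Au³⁺(aq)]·[Cr²⁺(aq)]^3) = 0.032 and log Q = −1.495.
E = E° − (0.0591/n)·log Q = +1.93 − (0.0591/3)(−1.495) = +1.96 V.

+1.96 V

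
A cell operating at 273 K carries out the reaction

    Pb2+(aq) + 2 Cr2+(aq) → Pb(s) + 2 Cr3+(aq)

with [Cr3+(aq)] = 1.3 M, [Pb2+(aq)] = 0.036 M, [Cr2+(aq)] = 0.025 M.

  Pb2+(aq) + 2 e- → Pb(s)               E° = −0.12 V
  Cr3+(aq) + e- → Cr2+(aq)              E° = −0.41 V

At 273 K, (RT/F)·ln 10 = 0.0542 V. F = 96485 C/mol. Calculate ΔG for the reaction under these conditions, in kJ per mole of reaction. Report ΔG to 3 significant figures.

With Pb²⁺/Pb reduced at the cathode, E°cell = −0.12 − (−0.41) = +0.29 V and n = 2.
The reaction quotient is [Cr3+(aq)]^2 / ([Pb2+(aq)]·[Cr2+(aq)]^2) = 7.51×10^4; by Nernst, E = +0.29 − (0.0542/2)(4.876) = +0.1579 V.
ΔG = −nFE = −(2)(96485)(+0.1579) J/mol = −30.5 kJ/mol.

−30.5 kJ/mol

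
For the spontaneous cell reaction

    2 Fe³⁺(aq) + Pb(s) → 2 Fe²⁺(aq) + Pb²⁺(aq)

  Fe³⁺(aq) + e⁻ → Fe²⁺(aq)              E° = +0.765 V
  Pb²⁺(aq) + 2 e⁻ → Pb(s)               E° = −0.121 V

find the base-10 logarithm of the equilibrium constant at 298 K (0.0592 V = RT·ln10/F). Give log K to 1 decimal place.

The Fe³⁺/Fe²⁺ couple is reduced (cathode); E°cell = +0.765 − (−0.121) = +0.886 V with n = 2.
At equilibrium E = 0, so log K = nE°cell / 0.0592 = (2)(+0.886) / 0.0592 = 29.9.

log K = 29.9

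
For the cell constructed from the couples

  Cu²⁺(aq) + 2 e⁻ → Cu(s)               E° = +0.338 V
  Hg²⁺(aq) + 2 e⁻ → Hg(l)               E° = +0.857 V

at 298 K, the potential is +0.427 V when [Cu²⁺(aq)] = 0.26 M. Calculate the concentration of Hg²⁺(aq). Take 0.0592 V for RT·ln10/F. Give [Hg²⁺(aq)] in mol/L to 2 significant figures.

Hg²⁺/Hg is the cathode (higher E°); E°cell = +0.857 − (+0.338) = +0.519 V with n = 2.
Rearranging E = E° − (0.0592/n)·log Q gives log Q = 2(+0.519 − (+0.427))/0.0592 = 3.108.
Balancing electrons gives Hg²⁺(aq) + Cu(s) → Hg(l) + Cu²⁺(aq); thus Q = [Cu²⁺(aq)] / [Hg²⁺(aq)].
Substituting the known concentrations and solving, log [Hg²⁺(aq)] = −3.693 and [Hg²⁺(aq)] = 0.00020 M.

0.00020 M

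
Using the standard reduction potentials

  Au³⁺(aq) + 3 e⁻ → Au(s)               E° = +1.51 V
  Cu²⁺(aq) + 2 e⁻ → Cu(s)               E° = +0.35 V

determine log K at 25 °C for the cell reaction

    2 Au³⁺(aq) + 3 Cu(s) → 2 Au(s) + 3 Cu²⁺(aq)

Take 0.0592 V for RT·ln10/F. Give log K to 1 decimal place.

The Au³⁺/Au couple is reduced (cathode); E°cell = +1.51 − (+0.35) = +1.16 V with n = 6.
At equilibrium E = 0, so log K = nE°cell / 0.0592 = (6)(+1.16) / 0.0592 = 117.6.

log K = 117.6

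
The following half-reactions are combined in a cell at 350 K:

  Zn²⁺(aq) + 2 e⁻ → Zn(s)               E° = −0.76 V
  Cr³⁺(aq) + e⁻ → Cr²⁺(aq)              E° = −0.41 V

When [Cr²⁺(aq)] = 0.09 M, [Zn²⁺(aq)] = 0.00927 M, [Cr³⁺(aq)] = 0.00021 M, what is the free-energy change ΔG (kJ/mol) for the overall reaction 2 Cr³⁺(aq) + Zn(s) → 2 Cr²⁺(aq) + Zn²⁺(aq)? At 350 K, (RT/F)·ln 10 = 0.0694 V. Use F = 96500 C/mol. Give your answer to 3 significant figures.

E°cell = −0.41 − (−0.76) = +0.35 V; the balanced reaction transfers n = 2 electrons.
Q = ([Cr²⁺(aq)]^2·[Zn²⁺(aq)]) / [Cr³⁺(aq)]^2 = 1.7×10^3, so log Q = 3.231 and E = +0.35 − (0.0694/2)(3.231) = +0.2379 V.
ΔG = −nFE = −(2)(96500)(+0.2379) J/mol = −45.9 kJ/mol.

−45.9 kJ/mol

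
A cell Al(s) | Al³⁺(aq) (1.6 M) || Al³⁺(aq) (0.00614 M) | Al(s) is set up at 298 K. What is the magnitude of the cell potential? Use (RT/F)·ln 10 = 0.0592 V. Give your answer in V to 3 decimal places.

For a concentration cell E°cell = 0, since both electrodes use the same couple.
The compartment with the higher Al³⁺(aq) concentration (1.6 M) acts as the cathode; ions are reduced there and produced at the dilute (0.00614 M) anode.
With n = 3, Ecell = −(0.0592/3)·log([dilute]/[conc]) = −(0.0592/3)·log(0.00614/1.6) = +0.048 V.

0.048 V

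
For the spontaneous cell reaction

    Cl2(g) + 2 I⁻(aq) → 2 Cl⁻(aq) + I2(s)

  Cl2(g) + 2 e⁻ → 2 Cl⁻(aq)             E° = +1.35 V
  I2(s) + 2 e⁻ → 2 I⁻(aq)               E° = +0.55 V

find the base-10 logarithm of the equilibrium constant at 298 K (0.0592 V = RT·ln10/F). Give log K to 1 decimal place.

log K = 27.0

The Cl₂/Cl⁻ couple is reduced (cathode); E°cell = +1.35 − (+0.55) = +0.80 V with n = 2.
At equilibrium E = 0, so log K = nE°cell / 0.0592 = (2)(+0.80) / 0.0592 = 27.0.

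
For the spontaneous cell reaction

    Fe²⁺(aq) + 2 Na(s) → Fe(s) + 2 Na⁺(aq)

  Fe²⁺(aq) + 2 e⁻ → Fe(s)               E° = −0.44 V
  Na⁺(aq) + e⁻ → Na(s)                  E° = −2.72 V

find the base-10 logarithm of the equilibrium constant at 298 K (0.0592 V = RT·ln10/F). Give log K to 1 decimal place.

The Fe²⁺/Fe couple is reduced (cathode); E°cell = −0.44 − (−2.72) = +2.28 V with n = 2.
At equilibrium E = 0, so log K = nE°cell / 0.0592 = (2)(+2.28) / 0.0592 = 77.0.

log K = 77.0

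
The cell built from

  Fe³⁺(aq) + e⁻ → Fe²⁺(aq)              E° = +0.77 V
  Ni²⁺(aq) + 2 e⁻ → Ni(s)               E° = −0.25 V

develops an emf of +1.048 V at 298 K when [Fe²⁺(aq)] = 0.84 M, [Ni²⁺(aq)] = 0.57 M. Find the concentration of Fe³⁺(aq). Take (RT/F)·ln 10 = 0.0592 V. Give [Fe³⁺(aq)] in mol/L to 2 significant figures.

1.9 M

Fe³⁺/Fe²⁺ is the cathode (higher E°); E°cell = +0.77 − (−0.25) = +1.02 V with n = 2.
Since E = E° − (0.0592/n)·log Q, log Q = n(E° − E)/0.0592 = −0.946.
Balancing electrons gives 2 Fe³⁺(aq) + Ni(s) → 2 Fe²⁺(aq) + Ni²⁺(aq); thus Q = ([Fe²⁺(aq)]^2·[Ni²⁺(aq)]) / [Fe³⁺(aq)]^2.
Isolating [Fe³⁺(aq)] in Q = 10^{−0.946} yields log [Fe³⁺(aq)] = 0.275, i.e. 1.9 M.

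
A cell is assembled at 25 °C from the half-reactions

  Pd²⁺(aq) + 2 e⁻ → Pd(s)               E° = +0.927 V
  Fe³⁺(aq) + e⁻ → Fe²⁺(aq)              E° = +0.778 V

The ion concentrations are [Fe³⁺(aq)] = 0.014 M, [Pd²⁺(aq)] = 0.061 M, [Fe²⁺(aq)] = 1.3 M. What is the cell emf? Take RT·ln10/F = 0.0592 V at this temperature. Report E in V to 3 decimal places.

Since E°(Pd²⁺/Pd) > E°(Fe³⁺/Fe²⁺), Pd²⁺/Pd serves as the cathode.
E°cell = +0.927 − (+0.778) = +0.149 V, with n = 2 electrons transferred.
The balanced reaction is Pd²⁺(aq) + 2 Fe²⁺(aq) → Pd(s) + 2 Fe³⁺(aq), so Q = [Fe³⁺(aq)]^2 / ([Pd²⁺(aq)]·[Fe²⁺(aq)]^2) = 0.0019 and log Q = −2.721.
E = E° − (0.0592/n)·log Q = +0.149 − (0.0592/2)(−2.721) = +0.230 V.

+0.230 V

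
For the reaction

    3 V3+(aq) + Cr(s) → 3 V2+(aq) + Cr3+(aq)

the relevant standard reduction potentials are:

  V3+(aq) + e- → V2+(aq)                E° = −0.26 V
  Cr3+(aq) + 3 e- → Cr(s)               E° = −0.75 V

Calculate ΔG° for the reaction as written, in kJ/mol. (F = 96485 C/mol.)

In the reaction as written V3+(aq) is reduced, so the V³⁺/V²⁺ couple is the cathode and Cr³⁺/Cr is the anode.
E°cell = −0.26 − (−0.75) = +0.49 V; balancing electrons gives n = 3.
ΔG° = −nFE°cell = −(3)(96485)(+0.49) J/mol = −142 kJ/mol.

−142 kJ/mol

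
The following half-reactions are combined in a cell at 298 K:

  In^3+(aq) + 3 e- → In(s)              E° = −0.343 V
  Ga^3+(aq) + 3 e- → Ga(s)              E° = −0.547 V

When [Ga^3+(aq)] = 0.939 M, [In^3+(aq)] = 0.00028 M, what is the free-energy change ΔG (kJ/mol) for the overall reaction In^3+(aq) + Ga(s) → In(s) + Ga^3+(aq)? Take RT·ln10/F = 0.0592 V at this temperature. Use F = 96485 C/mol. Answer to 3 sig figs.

The standard cell potential is −0.343 − (−0.547) = +0.204 V, with n = 3 electrons in the balanced equation.
Here Q = [Ga^3+(aq)] / [In^3+(aq)] = 3.35×10^3 (log Q = 3.526), giving E = +0.204 − (0.0592/3)·(3.526) = +0.1344 V.
Finally ΔG = −nFE = −(3)(96485 C/mol)(+0.1344 V) = −38.9 kJ/mol.

−38.9 kJ/mol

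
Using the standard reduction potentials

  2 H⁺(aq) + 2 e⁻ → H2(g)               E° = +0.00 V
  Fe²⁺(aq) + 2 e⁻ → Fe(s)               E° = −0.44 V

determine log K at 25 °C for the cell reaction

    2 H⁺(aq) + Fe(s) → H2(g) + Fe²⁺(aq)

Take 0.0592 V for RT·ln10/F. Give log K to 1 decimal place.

The 2H⁺/H₂ couple is reduced (cathode); E°cell = +0.00 − (−0.44) = +0.44 V with n = 2.
At equilibrium E = 0, so log K = nE°cell / 0.0592 = (2)(+0.44) / 0.0592 = 14.9.

log K = 14.9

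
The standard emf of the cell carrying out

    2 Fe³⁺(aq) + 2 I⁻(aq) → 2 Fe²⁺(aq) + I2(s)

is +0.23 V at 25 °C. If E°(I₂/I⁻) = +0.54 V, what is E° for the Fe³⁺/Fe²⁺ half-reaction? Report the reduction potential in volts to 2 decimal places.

+0.77 V

In the reaction as written the Fe³⁺/Fe²⁺ couple is reduced (cathode) and I₂/I⁻ is oxidized (anode), so E°cell = E°(Fe³⁺/Fe²⁺) − E°(I₂/I⁻).
E°(Fe³⁺/Fe²⁺) = E°cell + E°(anode) = +0.23 + (+0.54) = +0.77 V.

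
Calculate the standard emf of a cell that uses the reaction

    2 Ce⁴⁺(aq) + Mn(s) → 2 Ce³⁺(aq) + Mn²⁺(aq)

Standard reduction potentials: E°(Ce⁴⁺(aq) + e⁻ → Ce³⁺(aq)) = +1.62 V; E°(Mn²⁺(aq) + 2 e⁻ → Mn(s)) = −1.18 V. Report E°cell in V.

Ce⁴⁺(aq) gains electrons, so the Ce⁴⁺/Ce³⁺ couple is the cathode; the Mn²⁺/Mn couple is the anode.
E°cell = E°(cathode) − E°(anode) = +1.62 − (−1.18) = +2.80 V.
The positive value indicates the reaction is spontaneous as written.

+2.80 V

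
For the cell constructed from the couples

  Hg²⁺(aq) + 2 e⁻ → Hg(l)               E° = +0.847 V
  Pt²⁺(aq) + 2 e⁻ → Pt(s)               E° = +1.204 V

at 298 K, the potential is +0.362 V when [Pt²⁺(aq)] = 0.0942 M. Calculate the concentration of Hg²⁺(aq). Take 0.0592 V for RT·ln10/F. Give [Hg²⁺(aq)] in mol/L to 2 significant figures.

0.064 M

With Pt²⁺/Pt at the cathode and Hg²⁺/Hg at the anode, E°cell = +1.204 − (+0.847) = +0.357 V (n = 2).
Since E = E° − (0.0592/n)·log Q, log Q = n(E° − E)/0.0592 = −0.169.
Balancing electrons gives Pt²⁺(aq) + Hg(l) → Pt(s) + Hg²⁺(aq); thus Q = [Hg²⁺(aq)] / [Pt²⁺(aq)].
Isolating [Hg²⁺(aq)] in Q = 10^{−0.169} yields log [Hg²⁺(aq)] = −1.195, i.e. 0.064 M.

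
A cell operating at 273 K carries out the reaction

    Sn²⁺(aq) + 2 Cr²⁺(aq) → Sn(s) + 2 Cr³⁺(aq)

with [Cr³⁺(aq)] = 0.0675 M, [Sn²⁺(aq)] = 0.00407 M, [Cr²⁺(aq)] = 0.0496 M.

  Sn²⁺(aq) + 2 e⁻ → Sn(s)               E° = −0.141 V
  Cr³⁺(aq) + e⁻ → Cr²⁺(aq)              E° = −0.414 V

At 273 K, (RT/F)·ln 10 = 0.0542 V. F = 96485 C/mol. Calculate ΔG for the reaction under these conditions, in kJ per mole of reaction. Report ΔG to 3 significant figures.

−38.8 kJ/mol

The standard cell potential is −0.141 − (−0.414) = +0.273 V, with n = 2 electrons in the balanced equation.
Q = [Cr³⁺(aq)]^2 / ([Sn²⁺(aq)]·[Cr²⁺(aq)]^2) = 455, so log Q = 2.658 and E = +0.273 − (0.0542/2)(2.658) = +0.2010 V.
Finally ΔG = −nFE = −(2)(96485 C/mol)(+0.2010 V) = −38.8 kJ/mol.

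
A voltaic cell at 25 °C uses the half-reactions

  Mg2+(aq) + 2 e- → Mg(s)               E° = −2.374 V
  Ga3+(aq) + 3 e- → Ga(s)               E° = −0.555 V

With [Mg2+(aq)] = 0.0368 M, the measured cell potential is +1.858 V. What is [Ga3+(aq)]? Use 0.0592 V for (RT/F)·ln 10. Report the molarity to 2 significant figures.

The Ga³⁺/Ga couple has the larger reduction potential, so it is the cathode: E°cell = −0.555 − (−2.374) = +1.819 V and n = 6.
Since E = E° − (0.0592/n)·log Q, log Q = n(E° − E)/0.0592 = −3.953.
The balanced reaction is 2 Ga3+(aq) + 3 Mg(s) → 2 Ga(s) + 3 Mg2+(aq), so Q = [Mg2+(aq)]^3 / [Ga3+(aq)]^2.
Solving for the unknown gives log [Ga3+(aq)] = −0.175, so [Ga3+(aq)] ≈ 0.67 M.

0.67 M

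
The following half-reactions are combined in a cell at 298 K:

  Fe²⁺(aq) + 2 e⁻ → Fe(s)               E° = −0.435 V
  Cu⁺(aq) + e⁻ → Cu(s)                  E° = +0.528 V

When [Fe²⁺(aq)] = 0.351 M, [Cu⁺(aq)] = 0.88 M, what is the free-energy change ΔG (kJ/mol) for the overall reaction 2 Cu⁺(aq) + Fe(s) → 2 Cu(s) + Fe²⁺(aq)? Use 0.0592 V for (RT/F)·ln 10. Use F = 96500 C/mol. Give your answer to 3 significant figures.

−188 kJ/mol

The standard cell potential is +0.528 − (−0.435) = +0.963 V, with n = 2 electrons in the balanced equation.
The reaction quotient is [Fe²⁺(aq)] / [Cu⁺(aq)]^2 = 0.453; by Nernst, E = +0.963 − (0.0592/2)(−0.344) = +0.9732 V.
ΔG = −nFE = −(2)(96500)(+0.9732) J/mol = −188 kJ/mol.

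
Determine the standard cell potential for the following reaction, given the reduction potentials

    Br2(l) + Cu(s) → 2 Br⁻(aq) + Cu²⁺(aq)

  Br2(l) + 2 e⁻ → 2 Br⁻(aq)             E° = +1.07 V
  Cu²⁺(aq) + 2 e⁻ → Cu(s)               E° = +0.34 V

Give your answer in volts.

+0.73 V

Br2(l) gains electrons, so the Br₂/Br⁻ couple is the cathode; the Cu²⁺/Cu couple is the anode.
E°cell = E°(cathode) − E°(anode) = +1.07 − (+0.34) = +0.73 V.
The positive value indicates the reaction is spontaneous as written.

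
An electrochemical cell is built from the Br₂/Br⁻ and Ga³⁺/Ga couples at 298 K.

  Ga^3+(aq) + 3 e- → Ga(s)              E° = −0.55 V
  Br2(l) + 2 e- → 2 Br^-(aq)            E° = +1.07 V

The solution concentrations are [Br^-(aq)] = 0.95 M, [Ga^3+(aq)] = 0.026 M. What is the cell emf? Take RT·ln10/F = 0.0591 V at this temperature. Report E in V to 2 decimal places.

The Br₂/Br⁻ couple has the more positive E°, so it is the cathode; Ga³⁺/Ga is the anode.
E°cell = +1.07 − (−0.55) = +1.62 V, with n = 6 electrons transferred.
For the overall reaction 3 Br2(l) + 2 Ga(s) → 6 Br^-(aq) + 2 Ga^3+(aq), Q = [Br^-(aq)]^6·[Ga^3+(aq)]^2 = 0.000497, giving log Q = −3.304.
By the Nernst equation, E = +1.62 − (0.0591/6)·(−3.304) = +1.65 V.

+1.65 V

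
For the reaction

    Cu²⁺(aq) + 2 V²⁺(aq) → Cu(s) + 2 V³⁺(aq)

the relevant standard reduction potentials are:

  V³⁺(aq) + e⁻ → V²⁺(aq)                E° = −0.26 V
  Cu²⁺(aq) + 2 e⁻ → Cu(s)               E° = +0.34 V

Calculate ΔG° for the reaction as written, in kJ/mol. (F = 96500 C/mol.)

−116 kJ/mol

In the reaction as written Cu²⁺(aq) is reduced, so the Cu²⁺/Cu couple is the cathode and V³⁺/V²⁺ is the anode.
E°cell = +0.34 − (−0.26) = +0.60 V; balancing electrons gives n = 2.
ΔG° = −nFE°cell = −(2)(96500)(+0.60) J/mol = −116 kJ/mol.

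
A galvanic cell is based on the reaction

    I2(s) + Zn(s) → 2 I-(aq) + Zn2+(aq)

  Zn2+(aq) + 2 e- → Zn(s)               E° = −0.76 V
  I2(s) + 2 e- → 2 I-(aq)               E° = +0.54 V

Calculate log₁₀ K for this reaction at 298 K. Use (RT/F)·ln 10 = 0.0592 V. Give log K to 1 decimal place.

log K = 43.9

The I₂/I⁻ couple is reduced (cathode); E°cell = +0.54 − (−0.76) = +1.30 V with n = 2.
At equilibrium E = 0, so log K = nE°cell / 0.0592 = (2)(+1.30) / 0.0592 = 43.9.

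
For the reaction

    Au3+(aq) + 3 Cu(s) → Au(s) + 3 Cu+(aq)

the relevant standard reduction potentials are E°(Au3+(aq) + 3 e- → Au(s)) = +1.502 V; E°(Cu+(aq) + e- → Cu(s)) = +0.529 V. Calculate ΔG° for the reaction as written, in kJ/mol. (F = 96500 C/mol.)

In the reaction as written Au3+(aq) is reduced, so the Au³⁺/Au couple is the cathode and Cu⁺/Cu is the anode.
E°cell = +1.502 − (+0.529) = +0.973 V; balancing electrons gives n = 3.
ΔG° = −nFE°cell = −(3)(96500)(+0.973) J/mol = −282 kJ/mol.

−282 kJ/mol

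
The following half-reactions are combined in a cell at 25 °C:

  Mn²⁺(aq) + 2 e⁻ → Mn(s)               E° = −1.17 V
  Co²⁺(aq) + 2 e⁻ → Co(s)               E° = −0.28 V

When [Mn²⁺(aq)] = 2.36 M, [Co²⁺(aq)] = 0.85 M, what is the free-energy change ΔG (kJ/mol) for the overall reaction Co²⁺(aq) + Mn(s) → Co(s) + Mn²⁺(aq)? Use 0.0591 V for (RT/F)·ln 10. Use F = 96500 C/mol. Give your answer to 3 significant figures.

−169 kJ/mol

With Co²⁺/Co reduced at the cathode, E°cell = −0.28 − (−1.17) = +0.89 V and n = 2.
Here Q = [Mn²⁺(aq)] / [Co²⁺(aq)] = 2.78 (log Q = 0.443), giving E = +0.89 − (0.0591/2)·(0.443) = +0.8769 V.
ΔG = −nFE = −(2)(96500)(+0.8769) J/mol = −169 kJ/mol.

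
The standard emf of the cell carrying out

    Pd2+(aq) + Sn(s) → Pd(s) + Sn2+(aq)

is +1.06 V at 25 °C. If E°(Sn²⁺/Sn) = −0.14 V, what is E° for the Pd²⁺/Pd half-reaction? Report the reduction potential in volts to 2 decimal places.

+0.92 V

In the reaction as written the Pd²⁺/Pd couple is reduced (cathode) and Sn²⁺/Sn is oxidized (anode), so E°cell = E°(Pd²⁺/Pd) − E°(Sn²⁺/Sn).
E°(Pd²⁺/Pd) = E°cell + E°(anode) = +1.06 + (−0.14) = +0.92 V.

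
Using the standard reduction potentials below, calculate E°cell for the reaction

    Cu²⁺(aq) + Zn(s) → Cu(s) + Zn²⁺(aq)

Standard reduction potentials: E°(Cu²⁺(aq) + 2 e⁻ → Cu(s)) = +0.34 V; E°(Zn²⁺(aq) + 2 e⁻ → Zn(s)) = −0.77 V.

In the reaction as written, Cu²⁺(aq) is reduced (cathode) and Zn²⁺(aq) is produced by oxidation at the anode.
E°cell = E°(cathode) − E°(anode) = +0.34 − (−0.77) = +1.11 V.
The positive value indicates the reaction is spontaneous as written.

+1.11 V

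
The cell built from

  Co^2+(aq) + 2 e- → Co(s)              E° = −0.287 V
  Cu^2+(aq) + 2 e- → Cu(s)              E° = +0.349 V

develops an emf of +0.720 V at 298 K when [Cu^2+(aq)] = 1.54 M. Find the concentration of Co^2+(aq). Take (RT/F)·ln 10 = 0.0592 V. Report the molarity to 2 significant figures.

With Cu²⁺/Cu at the cathode and Co²⁺/Co at the anode, E°cell = +0.349 − (−0.287) = +0.636 V (n = 2).
Since E = E° − (0.0592/n)·log Q, log Q = n(E° − E)/0.0592 = −2.838.
Balancing electrons gives Cu^2+(aq) + Co(s) → Cu(s) + Co^2+(aq); thus Q = [Co^2+(aq)] / [Cu^2+(aq)].
Solving for the unknown gives log [Co^2+(aq)] = −2.650, so [Co^2+(aq)] ≈ 0.0022 M.

0.0022 M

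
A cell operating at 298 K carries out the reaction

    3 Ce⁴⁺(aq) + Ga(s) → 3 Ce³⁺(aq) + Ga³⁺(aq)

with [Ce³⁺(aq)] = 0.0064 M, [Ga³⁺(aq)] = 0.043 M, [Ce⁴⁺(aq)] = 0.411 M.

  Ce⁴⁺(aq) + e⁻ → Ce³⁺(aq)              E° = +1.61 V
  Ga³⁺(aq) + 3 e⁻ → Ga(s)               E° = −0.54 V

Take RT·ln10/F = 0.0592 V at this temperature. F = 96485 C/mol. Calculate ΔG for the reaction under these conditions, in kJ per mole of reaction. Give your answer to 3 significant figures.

With Ce⁴⁺/Ce³⁺ reduced at the cathode, E°cell = +1.61 − (−0.54) = +2.15 V and n = 3.
Q = ([Ce³⁺(aq)]^3·[Ga³⁺(aq)]) / [Ce⁴⁺(aq)]^3 = 1.62×10^−7, so log Q = −6.790 and E = +2.15 − (0.0592/3)(−6.790) = +2.2840 V.
Then ΔG = −nFE = −3 × 96485 × +2.2840 J/mol = −661 kJ/mol.

−661 kJ/mol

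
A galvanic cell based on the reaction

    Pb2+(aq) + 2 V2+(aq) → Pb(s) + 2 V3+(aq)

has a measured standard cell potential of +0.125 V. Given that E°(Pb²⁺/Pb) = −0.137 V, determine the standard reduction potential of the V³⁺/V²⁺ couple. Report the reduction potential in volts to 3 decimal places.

In the reaction as written the Pb²⁺/Pb couple is reduced (cathode) and V³⁺/V²⁺ is oxidized (anode), so E°cell = E°(Pb²⁺/Pb) − E°(V³⁺/V²⁺).
E°(V³⁺/V²⁺) = E°(cathode) − E°cell = −0.137 − (+0.125) = −0.262 V.

−0.262 V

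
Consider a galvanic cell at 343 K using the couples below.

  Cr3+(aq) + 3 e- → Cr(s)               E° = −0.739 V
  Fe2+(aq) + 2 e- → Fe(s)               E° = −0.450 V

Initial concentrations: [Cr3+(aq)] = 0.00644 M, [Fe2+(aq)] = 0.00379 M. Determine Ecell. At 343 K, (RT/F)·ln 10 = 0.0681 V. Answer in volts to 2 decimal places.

+0.26 V

Fe²⁺/Fe is reduced (cathode, E° = −0.450 V) and Cr³⁺/Cr is oxidized (anode).
E°cell = E°cat − E°an = −0.450 − (−0.739) = +0.289 V; n = 6.
Balancing gives 3 Fe2+(aq) + 2 Cr(s) → 3 Fe(s) + 2 Cr3+(aq); hence Q = [Cr3+(aq)]^2 / [Fe2+(aq)]^3 = 762 (log Q = 2.882).
By the Nernst equation, E = +0.289 − (0.0681/6)·(2.882) = +0.26 V.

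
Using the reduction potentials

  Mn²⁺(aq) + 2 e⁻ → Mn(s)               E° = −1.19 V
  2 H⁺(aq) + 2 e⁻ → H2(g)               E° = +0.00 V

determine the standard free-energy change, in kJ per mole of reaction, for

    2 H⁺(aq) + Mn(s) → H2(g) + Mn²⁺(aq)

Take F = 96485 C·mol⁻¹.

−230 kJ/mol

In the reaction as written H⁺(aq) is reduced, so the 2H⁺/H₂ couple is the cathode and Mn²⁺/Mn is the anode.
E°cell = +0.00 − (−1.19) = +1.19 V; balancing electrons gives n = 2.
ΔG° = −nFE°cell = −(2)(96485)(+1.19) J/mol = −230 kJ/mol.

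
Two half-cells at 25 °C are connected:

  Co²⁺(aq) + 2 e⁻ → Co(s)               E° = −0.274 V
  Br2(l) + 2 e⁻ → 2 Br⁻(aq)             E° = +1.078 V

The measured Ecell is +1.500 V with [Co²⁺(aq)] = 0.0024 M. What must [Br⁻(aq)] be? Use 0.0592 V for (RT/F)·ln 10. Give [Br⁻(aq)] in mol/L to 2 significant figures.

0.065 M

The Br₂/Br⁻ couple has the larger reduction potential, so it is the cathode: E°cell = +1.078 − (−0.274) = +1.352 V and n = 2.
Rearranging E = E° − (0.0592/n)·log Q gives log Q = 2(+1.352 − (+1.500))/0.0592 = −5.000.
The balanced reaction is Br2(l) + Co(s) → 2 Br⁻(aq) + Co²⁺(aq), so Q = [Br⁻(aq)]^2·[Co²⁺(aq)].
Solving for the unknown gives log [Br⁻(aq)] = −1.190, so [Br⁻(aq)] ≈ 0.065 M.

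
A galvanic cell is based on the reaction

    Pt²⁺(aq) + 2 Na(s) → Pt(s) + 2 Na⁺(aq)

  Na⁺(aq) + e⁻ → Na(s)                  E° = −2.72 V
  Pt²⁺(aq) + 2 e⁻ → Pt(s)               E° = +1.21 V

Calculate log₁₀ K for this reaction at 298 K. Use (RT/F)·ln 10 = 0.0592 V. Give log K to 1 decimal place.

The Pt²⁺/Pt couple is reduced (cathode); E°cell = +1.21 − (−2.72) = +3.93 V with n = 2.
At equilibrium E = 0, so log K = nE°cell / 0.0592 = (2)(+3.93) / 0.0592 = 132.8.

log K = 132.8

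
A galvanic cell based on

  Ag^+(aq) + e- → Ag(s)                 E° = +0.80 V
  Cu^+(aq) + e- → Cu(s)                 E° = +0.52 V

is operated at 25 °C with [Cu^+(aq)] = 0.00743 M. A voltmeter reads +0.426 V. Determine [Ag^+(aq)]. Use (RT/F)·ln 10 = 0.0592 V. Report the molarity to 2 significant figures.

2.2 M

Ag⁺/Ag is the cathode (higher E°); E°cell = +0.80 − (+0.52) = +0.28 V with n = 1.
Since E = E° − (0.0592/n)·log Q, log Q = n(E° − E)/0.0592 = −2.466.
Balancing electrons gives Ag^+(aq) + Cu(s) → Ag(s) + Cu^+(aq); thus Q = [Cu^+(aq)] / [Ag^+(aq)].
Substituting the known concentrations and solving, log [Ag^+(aq)] = 0.337 and [Ag^+(aq)] = 2.2 M.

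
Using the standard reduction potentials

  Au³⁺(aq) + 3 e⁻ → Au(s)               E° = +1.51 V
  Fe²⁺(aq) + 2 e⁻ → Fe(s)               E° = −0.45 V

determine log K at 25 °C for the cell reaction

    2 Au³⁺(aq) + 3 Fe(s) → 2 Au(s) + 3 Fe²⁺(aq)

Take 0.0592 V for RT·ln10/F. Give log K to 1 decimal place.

The Au³⁺/Au couple is reduced (cathode); E°cell = +1.51 − (−0.45) = +1.96 V with n = 6.
At equilibrium E = 0, so log K = nE°cell / 0.0592 = (6)(+1.96) / 0.0592 = 198.6.

log K = 198.6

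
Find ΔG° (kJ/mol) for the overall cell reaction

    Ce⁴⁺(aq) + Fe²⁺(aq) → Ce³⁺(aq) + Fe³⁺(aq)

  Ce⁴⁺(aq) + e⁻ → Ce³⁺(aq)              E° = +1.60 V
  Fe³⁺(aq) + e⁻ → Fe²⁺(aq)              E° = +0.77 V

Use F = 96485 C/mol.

In the reaction as written Ce⁴⁺(aq) is reduced, so the Ce⁴⁺/Ce³⁺ couple is the cathode and Fe³⁺/Fe²⁺ is the anode.
E°cell = +1.60 − (+0.77) = +0.83 V; balancing electrons gives n = 1.
ΔG° = −nFE°cell = −(1)(96485)(+0.83) J/mol = −80.1 kJ/mol.

−80.1 kJ/mol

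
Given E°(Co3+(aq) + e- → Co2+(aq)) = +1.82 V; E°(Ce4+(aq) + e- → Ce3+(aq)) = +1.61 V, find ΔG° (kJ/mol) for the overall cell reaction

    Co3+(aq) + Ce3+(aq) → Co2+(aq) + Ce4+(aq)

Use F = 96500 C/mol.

In the reaction as written Co3+(aq) is reduced, so the Co³⁺/Co²⁺ couple is the cathode and Ce⁴⁺/Ce³⁺ is the anode.
E°cell = +1.82 − (+1.61) = +0.21 V; balancing electrons gives n = 1.
ΔG° = −nFE°cell = −(1)(96500)(+0.21) J/mol = −20.3 kJ/mol.

−20.3 kJ/mol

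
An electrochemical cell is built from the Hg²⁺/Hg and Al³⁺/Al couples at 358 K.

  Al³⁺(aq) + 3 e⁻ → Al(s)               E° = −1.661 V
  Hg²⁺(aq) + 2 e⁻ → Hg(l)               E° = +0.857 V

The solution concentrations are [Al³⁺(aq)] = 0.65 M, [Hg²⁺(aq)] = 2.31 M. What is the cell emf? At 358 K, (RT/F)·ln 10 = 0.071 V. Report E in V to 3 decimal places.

Since E°(Hg²⁺/Hg) > E°(Al³⁺/Al), Hg²⁺/Hg serves as the cathode.
E°cell = E°cat − E°an = +0.857 − (−1.661) = +2.518 V; n = 6.
For the overall reaction 3 Hg²⁺(aq) + 2 Al(s) → 3 Hg(l) + 2 Al³⁺(aq), Q = [Al³⁺(aq)]^2 / [Hg²⁺(aq)]^3 = 0.0343, giving log Q = −1.465.
E = E° − (0.071/n)·log Q = +2.518 − (0.071/6)(−1.465) = +2.535 V.

+2.535 V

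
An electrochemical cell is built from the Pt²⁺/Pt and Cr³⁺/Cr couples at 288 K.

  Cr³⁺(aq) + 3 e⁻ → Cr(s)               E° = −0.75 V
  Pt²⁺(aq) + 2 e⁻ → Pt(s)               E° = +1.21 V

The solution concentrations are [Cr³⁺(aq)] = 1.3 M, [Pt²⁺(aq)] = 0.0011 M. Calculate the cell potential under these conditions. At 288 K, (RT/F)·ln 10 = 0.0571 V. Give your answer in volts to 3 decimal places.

The Pt²⁺/Pt couple has the more positive E°, so it is the cathode; Cr³⁺/Cr is the anode.
The standard potential is +1.21 − (−0.75) = +1.96 V and the balanced reaction transfers n = 6 electrons.
For the overall reaction 3 Pt²⁺(aq) + 2 Cr(s) → 3 Pt(s) + 2 Cr³⁺(aq), Q = [Cr³⁺(aq)]^2 / [Pt²⁺(aq)]^3 = 1.27×10^9, giving log Q = 9.104.
E = E° − (0.0571/n)·log Q = +1.96 − (0.0571/6)(9.104) = +1.873 V.

+1.873 V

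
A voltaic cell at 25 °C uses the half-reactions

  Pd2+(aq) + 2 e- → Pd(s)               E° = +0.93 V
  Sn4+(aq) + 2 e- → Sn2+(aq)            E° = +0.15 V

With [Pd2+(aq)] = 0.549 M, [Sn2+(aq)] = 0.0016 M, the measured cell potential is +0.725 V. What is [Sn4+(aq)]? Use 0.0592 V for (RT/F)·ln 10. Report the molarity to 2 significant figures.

0.063 M

The Pd²⁺/Pd couple has the larger reduction potential, so it is the cathode: E°cell = +0.93 − (+0.15) = +0.78 V and n = 2.
Rearranging E = E° − (0.0592/n)·log Q gives log Q = 2(+0.78 − (+0.725))/0.0592 = 1.858.
Balancing electrons gives Pd2+(aq) + Sn2+(aq) → Pd(s) + Sn4+(aq); thus Q = [Sn4+(aq)] / ([Pd2+(aq)]·[Sn2+(aq)]).
Isolating [Sn4+(aq)] in Q = 10^{1.858} yields log [Sn4+(aq)] = −1.198, i.e. 0.063 M.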